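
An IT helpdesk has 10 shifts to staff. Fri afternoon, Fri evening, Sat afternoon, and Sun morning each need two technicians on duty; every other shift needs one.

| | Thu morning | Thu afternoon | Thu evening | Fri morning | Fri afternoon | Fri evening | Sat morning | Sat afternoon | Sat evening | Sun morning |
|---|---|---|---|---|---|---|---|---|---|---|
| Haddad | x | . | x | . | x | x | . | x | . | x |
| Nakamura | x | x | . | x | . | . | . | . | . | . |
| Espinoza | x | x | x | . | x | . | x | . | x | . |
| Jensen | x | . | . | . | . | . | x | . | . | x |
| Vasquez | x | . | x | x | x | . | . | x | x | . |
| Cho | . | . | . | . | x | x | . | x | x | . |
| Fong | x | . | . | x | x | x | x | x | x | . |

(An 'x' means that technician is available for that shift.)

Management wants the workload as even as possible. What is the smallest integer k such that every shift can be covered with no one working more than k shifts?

With 7 technicians and 14 worker-slots to fill, someone must work at least ⌈14/7⌉ = 2 shifts, so k ≥ 2.
k = 2 works: Thu morning→Jensen, Thu afternoon→Nakamura, Thu evening→Haddad, Fri morning→Nakamura, Fri afternoon→Vasquez+Fong, Fri evening→Cho+Fong, Sat morning→Espinoza, Sat afternoon→Vasquez+Cho, Sat evening→Espinoza, Sun morning→Haddad+Jensen.
Loads: Haddad 2, Nakamura 2, Espinoza 2, Jensen 2, Vasquez 2, Cho 2, Fong 2 — all ≤ 2.

2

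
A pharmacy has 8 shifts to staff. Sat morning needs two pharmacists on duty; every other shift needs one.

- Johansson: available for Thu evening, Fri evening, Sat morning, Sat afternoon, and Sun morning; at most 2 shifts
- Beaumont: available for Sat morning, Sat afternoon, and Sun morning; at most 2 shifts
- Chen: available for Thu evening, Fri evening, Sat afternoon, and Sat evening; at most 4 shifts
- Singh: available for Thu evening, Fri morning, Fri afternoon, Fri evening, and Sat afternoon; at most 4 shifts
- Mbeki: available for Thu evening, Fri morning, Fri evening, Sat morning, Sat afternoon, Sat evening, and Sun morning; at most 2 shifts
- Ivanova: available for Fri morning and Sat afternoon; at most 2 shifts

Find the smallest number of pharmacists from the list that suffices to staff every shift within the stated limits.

4

9 slots to fill and no one can take more than 4, so at least ⌈9/4⌉ = 3 pharmacists are needed.
No set of 3 pharmacists can cover every shift (each such set leaves at least one shift with no one available or exceeds a cap).
Johansson, Beaumont, Chen, and Singh alone can cover everything: Thu evening→Chen, Fri morning→Singh, Fri afternoon→Singh, Fri evening→Chen, Sat morning→Johansson+Beaumont, Sat afternoon→Beaumont, Sat evening→Chen, Sun morning→Johansson.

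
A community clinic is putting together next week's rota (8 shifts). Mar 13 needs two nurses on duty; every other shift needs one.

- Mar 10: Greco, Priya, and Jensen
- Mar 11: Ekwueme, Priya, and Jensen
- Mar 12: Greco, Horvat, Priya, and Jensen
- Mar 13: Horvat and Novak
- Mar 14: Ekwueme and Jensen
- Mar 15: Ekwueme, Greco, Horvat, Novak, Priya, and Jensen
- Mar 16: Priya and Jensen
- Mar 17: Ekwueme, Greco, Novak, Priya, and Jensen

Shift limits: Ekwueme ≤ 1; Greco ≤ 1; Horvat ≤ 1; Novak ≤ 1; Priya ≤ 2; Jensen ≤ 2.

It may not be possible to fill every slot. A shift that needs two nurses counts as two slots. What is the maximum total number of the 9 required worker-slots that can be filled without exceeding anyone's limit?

Total capacity across all nurses is 1+1+1+1+2+2 = 8, and 9 slots are needed, so at most 8 can be filled.
An assignment achieving 8: Mar 10→Greco, Mar 11→Priya, Mar 12→Jensen, Mar 13→Horvat+Novak, Mar 14→Ekwueme, Mar 16→Priya, Mar 17→Jensen.
Loads: Ekwueme 1/1, Greco 1/1, Horvat 1/1, Novak 1/1, Priya 2/2, Jensen 2/2.

8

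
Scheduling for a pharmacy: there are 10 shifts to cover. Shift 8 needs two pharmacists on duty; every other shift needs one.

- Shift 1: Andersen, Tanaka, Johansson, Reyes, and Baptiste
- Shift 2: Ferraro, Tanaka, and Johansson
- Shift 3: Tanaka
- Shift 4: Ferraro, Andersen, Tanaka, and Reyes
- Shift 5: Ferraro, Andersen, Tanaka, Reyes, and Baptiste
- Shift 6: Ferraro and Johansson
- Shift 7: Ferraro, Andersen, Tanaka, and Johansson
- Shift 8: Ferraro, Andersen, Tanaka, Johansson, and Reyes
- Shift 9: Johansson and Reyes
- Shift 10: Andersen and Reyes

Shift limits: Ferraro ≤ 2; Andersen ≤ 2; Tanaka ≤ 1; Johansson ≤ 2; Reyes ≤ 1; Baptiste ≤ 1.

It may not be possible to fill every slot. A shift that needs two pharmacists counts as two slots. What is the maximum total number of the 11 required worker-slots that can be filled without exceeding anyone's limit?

9

Total capacity across all pharmacists is 2+2+1+2+1+1 = 9, and 11 slots are needed, so at most 9 can be filled.
An assignment achieving 9: Shift 1→Reyes, Shift 2→Ferraro, Shift 3→Tanaka, Shift 4→Andersen, Shift 5→Baptiste, Shift 6→Ferraro, Shift 7→Johansson, Shift 9→Johansson, Shift 10→Andersen.
Loads: Ferraro 2/2, Andersen 2/2, Tanaka 1/1, Johansson 2/2, Reyes 1/1, Baptiste 1/1.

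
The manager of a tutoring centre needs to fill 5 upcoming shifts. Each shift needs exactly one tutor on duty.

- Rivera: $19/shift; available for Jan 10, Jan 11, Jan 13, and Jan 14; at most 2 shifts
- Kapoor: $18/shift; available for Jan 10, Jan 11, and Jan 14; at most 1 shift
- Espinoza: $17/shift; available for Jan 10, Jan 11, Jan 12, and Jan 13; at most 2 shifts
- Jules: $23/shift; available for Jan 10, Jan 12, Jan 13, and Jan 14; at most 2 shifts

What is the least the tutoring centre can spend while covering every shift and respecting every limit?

$90

Picking the cheapest available tutor for each shift independently would cost $86, but that ignores the shift limits.
An optimal schedule: Jan 10→Espinoza, Jan 11→Rivera, Jan 12→Espinoza, Jan 13→Rivera, Jan 14→Kapoor.
Total: 17 + 19 + 17 + 19 + 18 = $90.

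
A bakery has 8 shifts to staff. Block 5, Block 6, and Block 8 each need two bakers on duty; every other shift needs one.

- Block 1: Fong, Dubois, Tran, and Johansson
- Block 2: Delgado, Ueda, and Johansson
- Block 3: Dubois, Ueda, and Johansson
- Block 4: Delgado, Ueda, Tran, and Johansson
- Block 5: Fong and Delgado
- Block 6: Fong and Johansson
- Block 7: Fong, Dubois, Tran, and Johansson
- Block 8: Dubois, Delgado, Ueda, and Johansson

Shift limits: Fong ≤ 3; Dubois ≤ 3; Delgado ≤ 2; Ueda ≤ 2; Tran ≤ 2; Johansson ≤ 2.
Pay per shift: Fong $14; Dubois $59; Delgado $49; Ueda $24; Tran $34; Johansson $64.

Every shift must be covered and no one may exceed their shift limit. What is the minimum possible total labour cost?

Block 5 can only be covered by Fong and Delgado, so that assignment is forced.
Block 6 can only be covered by Fong and Johansson, so that assignment is forced.
Picking the cheapest available baker for each shift independently would cost $314, but that ignores the shift limits.
An optimal schedule: Block 1→Fong, Block 2→Ueda, Block 3→Ueda, Block 4→Tran, Block 5→Fong+Delgado, Block 6→Fong+Johansson, Block 7→Tran, Block 8→Delgado+Dubois.
Total: 14 + 24 + 24 + 34 + 14 + 49 + 14 + 64 + 34 + 49 + 59 = $379.

$379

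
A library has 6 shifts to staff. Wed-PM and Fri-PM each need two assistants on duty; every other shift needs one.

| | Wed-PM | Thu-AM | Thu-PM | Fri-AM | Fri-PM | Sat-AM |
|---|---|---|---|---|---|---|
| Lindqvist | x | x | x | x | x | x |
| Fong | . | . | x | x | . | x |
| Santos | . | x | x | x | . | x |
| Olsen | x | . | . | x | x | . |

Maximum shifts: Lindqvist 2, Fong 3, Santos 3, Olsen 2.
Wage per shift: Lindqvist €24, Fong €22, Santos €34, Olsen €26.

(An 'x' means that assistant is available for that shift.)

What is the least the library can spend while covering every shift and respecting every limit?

€200

Wed-PM can only be covered by Lindqvist and Olsen, so that assignment is forced.
Fri-PM can only be covered by Lindqvist and Olsen, so that assignment is forced.
Picking the cheapest available assistant for each shift independently would cost €190, but that ignores the shift limits.
An optimal schedule: Wed-PM→Lindqvist+Olsen, Thu-AM→Santos, Thu-PM→Fong, Fri-AM→Fong, Fri-PM→Lindqvist+Olsen, Sat-AM→Fong.
Total: 24 + 26 + 34 + 22 + 22 + 24 + 26 + 22 = €200.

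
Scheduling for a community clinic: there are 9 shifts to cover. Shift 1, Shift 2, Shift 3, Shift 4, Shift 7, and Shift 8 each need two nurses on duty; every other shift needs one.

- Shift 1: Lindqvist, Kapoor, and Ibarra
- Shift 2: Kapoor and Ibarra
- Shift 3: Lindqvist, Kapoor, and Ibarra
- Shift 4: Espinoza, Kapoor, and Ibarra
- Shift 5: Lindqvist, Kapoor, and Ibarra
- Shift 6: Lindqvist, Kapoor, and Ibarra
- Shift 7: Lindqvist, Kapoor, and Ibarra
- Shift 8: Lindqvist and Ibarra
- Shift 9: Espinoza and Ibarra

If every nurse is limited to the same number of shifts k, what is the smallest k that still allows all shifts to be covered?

With 4 nurses and 15 worker-slots to fill, someone must work at least ⌈15/4⌉ = 4 shifts, so k ≥ 4.
k = 4 is infeasible (exhaustive check).
k = 5 works: Shift 1→Lindqvist+Kapoor, Shift 2→Kapoor+Ibarra, Shift 3→Lindqvist+Kapoor, Shift 4→Espinoza+Kapoor, Shift 5→Lindqvist, Shift 6→Lindqvist, Shift 7→Kapoor+Ibarra, Shift 8→Lindqvist+Ibarra, Shift 9→Espinoza.
Loads: Espinoza 2, Lindqvist 5, Kapoor 5, Ibarra 3 — all ≤ 5.

5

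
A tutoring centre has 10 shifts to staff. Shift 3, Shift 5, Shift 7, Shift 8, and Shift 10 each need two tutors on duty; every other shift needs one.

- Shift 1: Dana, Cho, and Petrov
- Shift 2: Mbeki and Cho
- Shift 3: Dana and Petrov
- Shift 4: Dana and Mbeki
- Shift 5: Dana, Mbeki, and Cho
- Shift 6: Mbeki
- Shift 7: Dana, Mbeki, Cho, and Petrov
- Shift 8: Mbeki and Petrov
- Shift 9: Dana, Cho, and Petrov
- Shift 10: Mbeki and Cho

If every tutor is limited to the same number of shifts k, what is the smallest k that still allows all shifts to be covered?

4

With 4 tutors and 15 worker-slots to fill, someone must work at least ⌈15/4⌉ = 4 shifts, so k ≥ 4.
k = 4 works: Shift 1→Dana, Shift 2→Mbeki, Shift 3→Dana+Petrov, Shift 4→Dana, Shift 5→Dana+Cho, Shift 6→Mbeki, Shift 7→Cho+Petrov, Shift 8→Mbeki+Petrov, Shift 9→Cho, Shift 10→Mbeki+Cho.
Loads: Dana 4, Mbeki 4, Cho 4, Petrov 3 — all ≤ 4.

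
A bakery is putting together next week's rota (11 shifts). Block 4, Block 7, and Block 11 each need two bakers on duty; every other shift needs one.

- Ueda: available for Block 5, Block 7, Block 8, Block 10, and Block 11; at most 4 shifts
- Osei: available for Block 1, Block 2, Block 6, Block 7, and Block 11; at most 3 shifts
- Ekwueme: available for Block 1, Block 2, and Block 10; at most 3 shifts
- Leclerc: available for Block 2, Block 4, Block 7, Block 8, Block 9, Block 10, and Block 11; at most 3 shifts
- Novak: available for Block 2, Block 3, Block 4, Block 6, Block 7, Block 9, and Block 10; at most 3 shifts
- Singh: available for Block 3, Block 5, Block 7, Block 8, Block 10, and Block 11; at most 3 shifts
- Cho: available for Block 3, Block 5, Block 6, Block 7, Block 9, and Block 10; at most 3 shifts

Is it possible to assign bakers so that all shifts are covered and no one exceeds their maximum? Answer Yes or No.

Block 4 can only be covered by Leclerc and Novak, so that assignment is forced.
One valid schedule: Block 1→Osei, Block 2→Osei, Block 3→Novak, Block 4→Leclerc+Novak, Block 5→Ueda, Block 6→Osei, Block 7→Novak+Singh, Block 8→Ueda, Block 9→Leclerc, Block 10→Ueda, Block 11→Ueda+Leclerc.
Loads: Ueda 4/4, Osei 3/3, Ekwueme 0/3, Leclerc 3/3, Novak 3/3, Singh 1/3, Cho 0/3 — all within limits.

Yes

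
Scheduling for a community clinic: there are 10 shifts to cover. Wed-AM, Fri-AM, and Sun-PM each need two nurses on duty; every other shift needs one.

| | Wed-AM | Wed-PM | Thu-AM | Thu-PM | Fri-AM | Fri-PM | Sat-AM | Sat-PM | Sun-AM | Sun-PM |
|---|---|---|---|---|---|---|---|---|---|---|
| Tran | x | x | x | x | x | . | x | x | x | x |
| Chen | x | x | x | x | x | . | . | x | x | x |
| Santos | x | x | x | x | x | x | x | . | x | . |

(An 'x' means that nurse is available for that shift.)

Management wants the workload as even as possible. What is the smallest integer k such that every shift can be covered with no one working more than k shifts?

5

With 3 nurses and 13 worker-slots to fill, someone must work at least ⌈13/3⌉ = 5 shifts, so k ≥ 5.
k = 5 works: Wed-AM→Tran+Chen, Wed-PM→Tran, Thu-AM→Chen, Thu-PM→Chen, Fri-AM→Chen+Santos, Fri-PM→Santos, Sat-AM→Tran, Sat-PM→Tran, Sun-AM→Santos, Sun-PM→Tran+Chen.
Loads: Tran 5, Chen 5, Santos 3 — all ≤ 5.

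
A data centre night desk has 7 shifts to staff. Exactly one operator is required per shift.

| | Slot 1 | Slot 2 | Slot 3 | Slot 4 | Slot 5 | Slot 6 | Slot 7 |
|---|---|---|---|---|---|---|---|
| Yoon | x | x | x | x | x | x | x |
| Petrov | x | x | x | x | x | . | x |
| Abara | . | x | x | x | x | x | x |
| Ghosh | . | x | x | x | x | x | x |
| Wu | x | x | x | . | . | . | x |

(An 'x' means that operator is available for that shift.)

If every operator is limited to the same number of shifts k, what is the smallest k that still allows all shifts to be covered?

2

With 5 operators and 7 worker-slots to fill, someone must work at least ⌈7/5⌉ = 2 shifts, so k ≥ 2.
k = 2 works: Slot 1→Yoon, Slot 2→Abara, Slot 3→Abara, Slot 4→Petrov, Slot 5→Petrov, Slot 6→Yoon, Slot 7→Ghosh.
Loads: Yoon 2, Petrov 2, Abara 2, Ghosh 1, Wu 0 — all ≤ 2.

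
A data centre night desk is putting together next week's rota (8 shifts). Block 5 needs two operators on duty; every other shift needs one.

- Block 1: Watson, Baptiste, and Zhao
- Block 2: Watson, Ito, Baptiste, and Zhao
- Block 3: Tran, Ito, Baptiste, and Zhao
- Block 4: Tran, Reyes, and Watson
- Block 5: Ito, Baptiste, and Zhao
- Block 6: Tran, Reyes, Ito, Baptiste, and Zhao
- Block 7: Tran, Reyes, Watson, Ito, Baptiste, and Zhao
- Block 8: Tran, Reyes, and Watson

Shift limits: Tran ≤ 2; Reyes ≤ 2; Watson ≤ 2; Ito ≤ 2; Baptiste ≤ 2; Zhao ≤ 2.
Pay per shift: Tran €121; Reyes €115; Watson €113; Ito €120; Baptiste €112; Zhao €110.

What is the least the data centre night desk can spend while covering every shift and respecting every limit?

Picking the cheapest available operator for each shift independently would cost €998, but that ignores the shift limits.
An optimal schedule: Block 1→Zhao, Block 2→Baptiste, Block 3→Ito, Block 4→Watson, Block 5→Zhao+Baptiste, Block 6→Reyes, Block 7→Reyes, Block 8→Watson.
Total: 110 + 112 + 120 + 113 + 110 + 112 + 115 + 115 + 113 = €1020.

€1020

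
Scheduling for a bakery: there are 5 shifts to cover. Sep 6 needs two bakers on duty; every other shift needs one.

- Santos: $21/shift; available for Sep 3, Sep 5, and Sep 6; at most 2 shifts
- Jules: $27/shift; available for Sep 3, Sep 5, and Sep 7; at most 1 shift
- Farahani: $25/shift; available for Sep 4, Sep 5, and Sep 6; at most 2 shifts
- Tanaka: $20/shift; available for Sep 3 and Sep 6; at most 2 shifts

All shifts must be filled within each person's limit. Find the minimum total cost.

$134

Sep 4 can only be covered by Farahani, so that assignment is forced.
Sep 7 can only be covered by Jules, so that assignment is forced.
Picking the cheapest available baker for each shift independently would cost $134, and that bound is achievable.
An optimal schedule: Sep 3→Tanaka, Sep 4→Farahani, Sep 5→Santos, Sep 6→Tanaka+Santos, Sep 7→Jules.
Total: 20 + 25 + 21 + 20 + 21 + 27 = $134.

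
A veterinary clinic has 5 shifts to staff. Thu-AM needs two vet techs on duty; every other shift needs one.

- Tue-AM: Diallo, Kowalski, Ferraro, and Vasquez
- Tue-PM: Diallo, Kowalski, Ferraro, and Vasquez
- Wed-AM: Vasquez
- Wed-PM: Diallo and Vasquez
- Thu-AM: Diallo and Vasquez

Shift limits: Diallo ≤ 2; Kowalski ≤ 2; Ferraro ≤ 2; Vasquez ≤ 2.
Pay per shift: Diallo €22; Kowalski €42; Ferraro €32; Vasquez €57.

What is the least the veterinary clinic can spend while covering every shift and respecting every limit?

€222

Wed-AM can only be covered by Vasquez, so that assignment is forced.
Thu-AM can only be covered by Diallo and Vasquez, so that assignment is forced.
Picking the cheapest available vet tech for each shift independently would cost €202, but that ignores the shift limits.
An optimal schedule: Tue-AM→Ferraro, Tue-PM→Ferraro, Wed-AM→Vasquez, Wed-PM→Diallo, Thu-AM→Diallo+Vasquez.
Total: 32 + 32 + 57 + 22 + 22 + 57 = €222.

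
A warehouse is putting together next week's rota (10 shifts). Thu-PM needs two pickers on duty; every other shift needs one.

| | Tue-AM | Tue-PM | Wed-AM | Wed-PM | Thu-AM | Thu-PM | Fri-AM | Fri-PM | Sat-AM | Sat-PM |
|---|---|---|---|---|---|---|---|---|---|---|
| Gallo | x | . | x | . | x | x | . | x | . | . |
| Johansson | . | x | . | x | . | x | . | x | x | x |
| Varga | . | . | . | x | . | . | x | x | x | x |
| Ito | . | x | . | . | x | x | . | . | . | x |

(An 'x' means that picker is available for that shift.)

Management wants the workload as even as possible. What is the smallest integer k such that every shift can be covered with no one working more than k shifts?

3

With 4 pickers and 11 worker-slots to fill, someone must work at least ⌈11/4⌉ = 3 shifts, so k ≥ 3.
k = 3 works: Tue-AM→Gallo, Tue-PM→Johansson, Wed-AM→Gallo, Wed-PM→Johansson, Thu-AM→Gallo, Thu-PM→Johansson+Ito, Fri-AM→Varga, Fri-PM→Varga, Sat-AM→Varga, Sat-PM→Ito.
Loads: Gallo 3, Johansson 3, Varga 3, Ito 2 — all ≤ 3.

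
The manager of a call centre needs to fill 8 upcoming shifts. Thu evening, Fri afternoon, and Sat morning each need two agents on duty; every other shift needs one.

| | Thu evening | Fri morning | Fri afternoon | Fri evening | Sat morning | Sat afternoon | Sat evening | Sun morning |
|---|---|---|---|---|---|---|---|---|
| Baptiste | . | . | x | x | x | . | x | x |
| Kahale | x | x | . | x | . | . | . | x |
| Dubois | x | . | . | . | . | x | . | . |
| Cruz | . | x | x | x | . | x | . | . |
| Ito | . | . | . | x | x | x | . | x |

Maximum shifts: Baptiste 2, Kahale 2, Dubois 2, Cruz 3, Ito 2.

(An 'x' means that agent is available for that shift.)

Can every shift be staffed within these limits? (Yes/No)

No

Total capacity is 11 and 11 slots are needed, so capacity alone doesn't rule it out.
Shifts {Fri afternoon, Sat morning, Sat evening} need 5 worker-slots in total, but the agents available for any of those shifts (Baptiste, Cruz, and Ito) can supply at most 4 among them. So no valid schedule exists.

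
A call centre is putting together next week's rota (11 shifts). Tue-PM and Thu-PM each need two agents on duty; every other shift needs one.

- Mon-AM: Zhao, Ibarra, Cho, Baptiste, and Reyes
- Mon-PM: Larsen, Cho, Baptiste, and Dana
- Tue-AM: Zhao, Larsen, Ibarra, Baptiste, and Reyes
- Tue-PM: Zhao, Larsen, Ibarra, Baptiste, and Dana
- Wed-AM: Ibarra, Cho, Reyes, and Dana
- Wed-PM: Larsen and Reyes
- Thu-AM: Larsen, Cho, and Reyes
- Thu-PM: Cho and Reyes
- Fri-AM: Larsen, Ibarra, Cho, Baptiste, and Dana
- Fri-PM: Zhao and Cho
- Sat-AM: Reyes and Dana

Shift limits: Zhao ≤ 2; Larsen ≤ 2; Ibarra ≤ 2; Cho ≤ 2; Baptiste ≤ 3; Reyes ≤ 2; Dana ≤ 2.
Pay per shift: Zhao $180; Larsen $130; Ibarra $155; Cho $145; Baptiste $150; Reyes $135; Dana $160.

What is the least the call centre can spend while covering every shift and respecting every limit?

$1900

Thu-PM can only be covered by Cho and Reyes, so that assignment is forced.
Picking the cheapest available agent for each shift independently would cost $1760, but that ignores the shift limits.
An optimal schedule: Mon-AM→Baptiste, Mon-PM→Baptiste, Tue-AM→Baptiste, Tue-PM→Ibarra+Dana, Wed-AM→Ibarra, Wed-PM→Larsen, Thu-AM→Larsen, Thu-PM→Reyes+Cho, Fri-AM→Dana, Fri-PM→Cho, Sat-AM→Reyes.
Total: 150 + 150 + 150 + 155 + 160 + 155 + 130 + 130 + 135 + 145 + 160 + 145 + 135 = $1900.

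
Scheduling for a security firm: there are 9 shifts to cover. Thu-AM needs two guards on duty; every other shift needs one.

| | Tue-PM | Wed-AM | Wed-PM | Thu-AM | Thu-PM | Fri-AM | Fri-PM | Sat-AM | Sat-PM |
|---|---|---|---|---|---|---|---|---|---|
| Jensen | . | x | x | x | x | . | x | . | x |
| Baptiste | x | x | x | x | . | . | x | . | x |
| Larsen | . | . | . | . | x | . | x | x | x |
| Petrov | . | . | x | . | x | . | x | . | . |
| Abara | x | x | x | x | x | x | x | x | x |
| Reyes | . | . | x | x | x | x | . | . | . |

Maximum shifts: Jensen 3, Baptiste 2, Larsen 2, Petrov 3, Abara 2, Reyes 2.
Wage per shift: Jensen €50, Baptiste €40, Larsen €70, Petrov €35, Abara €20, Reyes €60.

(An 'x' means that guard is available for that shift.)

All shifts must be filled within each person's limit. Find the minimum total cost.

Picking the cheapest available guard for each shift independently would cost €220, but that ignores the shift limits.
An optimal schedule: Tue-PM→Baptiste, Wed-AM→Jensen, Wed-PM→Petrov, Thu-AM→Baptiste+Jensen, Thu-PM→Petrov, Fri-AM→Abara, Fri-PM→Petrov, Sat-AM→Abara, Sat-PM→Jensen.
Total: 40 + 50 + 35 + 40 + 50 + 35 + 20 + 35 + 20 + 50 = €375.

€375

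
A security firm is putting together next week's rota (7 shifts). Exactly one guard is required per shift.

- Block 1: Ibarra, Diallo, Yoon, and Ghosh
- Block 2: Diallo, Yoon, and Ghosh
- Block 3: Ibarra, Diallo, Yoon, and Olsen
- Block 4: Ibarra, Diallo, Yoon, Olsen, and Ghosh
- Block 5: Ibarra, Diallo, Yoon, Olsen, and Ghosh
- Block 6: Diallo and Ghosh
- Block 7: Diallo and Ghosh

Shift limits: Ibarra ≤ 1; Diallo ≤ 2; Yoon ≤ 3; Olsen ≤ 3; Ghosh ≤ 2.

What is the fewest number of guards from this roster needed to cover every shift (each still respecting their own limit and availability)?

3

7 slots to fill and no one can take more than 3, so at least ⌈7/3⌉ = 3 guards are needed.
Diallo, Yoon, and Olsen alone can cover everything: Block 1→Yoon, Block 2→Yoon, Block 3→Yoon, Block 4→Olsen, Block 5→Olsen, Block 6→Diallo, Block 7→Diallo.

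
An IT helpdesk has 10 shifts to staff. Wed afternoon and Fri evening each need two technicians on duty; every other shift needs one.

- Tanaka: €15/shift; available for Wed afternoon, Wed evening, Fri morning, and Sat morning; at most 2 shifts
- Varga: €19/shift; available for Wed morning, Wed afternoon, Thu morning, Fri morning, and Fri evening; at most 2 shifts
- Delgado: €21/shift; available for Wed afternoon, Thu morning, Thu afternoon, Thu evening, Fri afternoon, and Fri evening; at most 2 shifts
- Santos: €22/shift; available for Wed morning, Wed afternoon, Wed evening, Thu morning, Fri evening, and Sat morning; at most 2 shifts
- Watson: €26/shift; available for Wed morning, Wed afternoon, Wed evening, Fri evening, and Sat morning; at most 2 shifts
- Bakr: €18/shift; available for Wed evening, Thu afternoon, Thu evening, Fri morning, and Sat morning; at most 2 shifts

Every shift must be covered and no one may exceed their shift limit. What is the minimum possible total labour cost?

Fri afternoon can only be covered by Delgado, so that assignment is forced.
Picking the cheapest available technician for each shift independently would cost €214, but that ignores the shift limits.
An optimal schedule: Wed morning→Varga, Wed afternoon→Santos+Watson, Wed evening→Tanaka, Thu morning→Varga, Thu afternoon→Delgado, Thu evening→Bakr, Fri morning→Tanaka, Fri afternoon→Delgado, Fri evening→Santos+Watson, Sat morning→Bakr.
Total: 19 + 22 + 26 + 15 + 19 + 21 + 18 + 15 + 21 + 22 + 26 + 18 = €242.

€242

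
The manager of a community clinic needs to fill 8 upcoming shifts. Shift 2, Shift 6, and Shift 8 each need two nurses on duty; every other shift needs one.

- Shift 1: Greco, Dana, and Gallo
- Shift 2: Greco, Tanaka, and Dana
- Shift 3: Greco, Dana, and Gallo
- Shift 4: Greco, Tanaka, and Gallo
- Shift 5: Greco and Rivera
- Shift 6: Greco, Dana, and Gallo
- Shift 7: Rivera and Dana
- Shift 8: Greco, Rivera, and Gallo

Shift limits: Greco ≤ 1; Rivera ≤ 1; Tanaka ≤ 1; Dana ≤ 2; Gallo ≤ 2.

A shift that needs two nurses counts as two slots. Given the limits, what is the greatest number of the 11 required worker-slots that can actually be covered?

7

Total capacity across all nurses is 1+1+1+2+2 = 7, and 11 slots are needed, so at most 7 can be filled.
An assignment achieving 7: Shift 1→Dana, Shift 2→Tanaka+Dana, Shift 3→Gallo, Shift 4→Gallo, Shift 5→Greco, Shift 7→Rivera.
Loads: Greco 1/1, Rivera 1/1, Tanaka 1/1, Dana 2/2, Gallo 2/2.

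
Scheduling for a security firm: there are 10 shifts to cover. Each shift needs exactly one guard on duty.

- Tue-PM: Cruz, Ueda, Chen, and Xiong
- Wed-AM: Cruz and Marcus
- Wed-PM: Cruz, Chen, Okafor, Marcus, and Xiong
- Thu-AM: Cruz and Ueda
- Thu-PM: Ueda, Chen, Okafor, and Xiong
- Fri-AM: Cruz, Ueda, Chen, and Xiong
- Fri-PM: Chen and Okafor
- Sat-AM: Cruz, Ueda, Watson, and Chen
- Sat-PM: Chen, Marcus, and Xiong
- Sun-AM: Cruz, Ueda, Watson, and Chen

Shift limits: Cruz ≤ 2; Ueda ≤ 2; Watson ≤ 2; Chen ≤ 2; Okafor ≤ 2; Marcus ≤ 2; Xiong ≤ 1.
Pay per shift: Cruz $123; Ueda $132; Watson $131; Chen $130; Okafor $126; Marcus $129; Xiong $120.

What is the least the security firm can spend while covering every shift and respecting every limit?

$1267

Picking the cheapest available guard for each shift independently would cost $1218, but that ignores the shift limits.
An optimal schedule: Tue-PM→Xiong, Wed-AM→Cruz, Wed-PM→Marcus, Thu-AM→Cruz, Thu-PM→Okafor, Fri-AM→Chen, Fri-PM→Okafor, Sat-AM→Chen, Sat-PM→Marcus, Sun-AM→Watson.
Total: 120 + 123 + 129 + 123 + 126 + 130 + 126 + 130 + 129 + 131 = $1267.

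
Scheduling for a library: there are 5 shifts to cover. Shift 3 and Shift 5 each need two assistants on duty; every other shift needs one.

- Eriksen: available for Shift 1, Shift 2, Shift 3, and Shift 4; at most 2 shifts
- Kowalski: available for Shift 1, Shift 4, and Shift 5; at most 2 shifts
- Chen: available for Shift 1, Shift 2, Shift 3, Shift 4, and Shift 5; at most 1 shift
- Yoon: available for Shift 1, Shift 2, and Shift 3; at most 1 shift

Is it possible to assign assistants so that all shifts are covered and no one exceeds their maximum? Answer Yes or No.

Shifts {Shift 1, Shift 2, Shift 3, Shift 4, Shift 5} need 7 worker-slots in total, but the assistants available for any of those shifts (Eriksen, Kowalski, Chen, and Yoon) can supply at most 6 among them. So no valid schedule exists.

No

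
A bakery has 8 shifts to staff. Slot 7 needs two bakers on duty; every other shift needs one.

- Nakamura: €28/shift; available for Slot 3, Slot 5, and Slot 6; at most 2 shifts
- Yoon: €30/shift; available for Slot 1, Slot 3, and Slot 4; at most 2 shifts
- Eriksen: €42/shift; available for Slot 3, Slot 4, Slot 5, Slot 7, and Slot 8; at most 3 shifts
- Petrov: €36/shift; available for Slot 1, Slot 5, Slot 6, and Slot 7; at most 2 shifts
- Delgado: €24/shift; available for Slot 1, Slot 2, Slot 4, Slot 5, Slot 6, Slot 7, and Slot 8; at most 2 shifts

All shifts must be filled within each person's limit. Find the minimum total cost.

€278

Slot 2 can only be covered by Delgado, so that assignment is forced.
Picking the cheapest available baker for each shift independently would cost €232, but that ignores the shift limits.
An optimal schedule: Slot 1→Yoon, Slot 2→Delgado, Slot 3→Nakamura, Slot 4→Yoon, Slot 5→Petrov, Slot 6→Nakamura, Slot 7→Petrov+Eriksen, Slot 8→Delgado.
Total: 30 + 24 + 28 + 30 + 36 + 28 + 36 + 42 + 24 = €278.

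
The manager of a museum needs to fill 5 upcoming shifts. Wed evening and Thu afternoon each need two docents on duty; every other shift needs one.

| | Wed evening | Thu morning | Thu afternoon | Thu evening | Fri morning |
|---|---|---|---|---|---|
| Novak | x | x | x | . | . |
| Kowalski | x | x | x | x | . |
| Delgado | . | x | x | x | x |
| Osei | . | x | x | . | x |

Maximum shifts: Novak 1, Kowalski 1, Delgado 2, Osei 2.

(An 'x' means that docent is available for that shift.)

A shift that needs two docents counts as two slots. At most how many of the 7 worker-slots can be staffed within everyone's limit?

Total capacity across all docents is 1+1+2+2 = 6, and 7 slots are needed, so at most 6 can be filled.
An assignment achieving 6: Wed evening→Novak+Kowalski, Thu morning→Osei, Thu afternoon→Osei, Thu evening→Delgado, Fri morning→Delgado.
Loads: Novak 1/1, Kowalski 1/1, Delgado 2/2, Osei 2/2.

6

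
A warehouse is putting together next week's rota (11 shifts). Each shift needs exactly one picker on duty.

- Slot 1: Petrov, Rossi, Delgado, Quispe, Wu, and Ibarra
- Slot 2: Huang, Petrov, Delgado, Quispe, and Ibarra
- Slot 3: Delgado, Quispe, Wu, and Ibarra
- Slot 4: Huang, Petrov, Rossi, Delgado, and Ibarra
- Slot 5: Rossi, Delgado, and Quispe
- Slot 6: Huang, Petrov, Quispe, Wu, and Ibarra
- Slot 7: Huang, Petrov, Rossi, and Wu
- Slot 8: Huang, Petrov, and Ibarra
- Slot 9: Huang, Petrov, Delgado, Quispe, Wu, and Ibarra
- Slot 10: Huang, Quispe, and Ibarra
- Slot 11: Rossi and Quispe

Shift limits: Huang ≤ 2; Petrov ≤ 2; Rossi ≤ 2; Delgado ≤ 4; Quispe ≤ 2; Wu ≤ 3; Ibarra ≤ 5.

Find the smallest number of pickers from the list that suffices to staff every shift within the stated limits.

3

11 slots to fill and no one can take more than 5, so at least ⌈11/5⌉ = 3 pickers are needed.
Rossi, Delgado, and Ibarra alone can cover everything: Slot 1→Ibarra, Slot 2→Delgado, Slot 3→Delgado, Slot 4→Ibarra, Slot 5→Delgado, Slot 6→Ibarra, Slot 7→Rossi, Slot 8→Ibarra, Slot 9→Delgado, Slot 10→Ibarra, Slot 11→Rossi.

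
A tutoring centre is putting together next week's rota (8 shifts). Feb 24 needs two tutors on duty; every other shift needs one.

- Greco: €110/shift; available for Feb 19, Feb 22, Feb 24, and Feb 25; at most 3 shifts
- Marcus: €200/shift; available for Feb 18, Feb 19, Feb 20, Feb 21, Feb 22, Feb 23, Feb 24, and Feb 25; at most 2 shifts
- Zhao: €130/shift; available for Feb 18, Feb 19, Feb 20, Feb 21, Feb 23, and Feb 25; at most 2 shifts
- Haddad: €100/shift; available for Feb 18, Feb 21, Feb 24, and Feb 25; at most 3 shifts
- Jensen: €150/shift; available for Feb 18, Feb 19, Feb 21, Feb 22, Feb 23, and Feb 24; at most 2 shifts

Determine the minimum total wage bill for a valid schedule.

Picking the cheapest available tutor for each shift independently would cost €990, but that ignores the shift limits.
An optimal schedule: Feb 18→Haddad, Feb 19→Greco, Feb 20→Zhao, Feb 21→Haddad, Feb 22→Greco, Feb 23→Zhao, Feb 24→Greco+Jensen, Feb 25→Haddad.
Total: 100 + 110 + 130 + 100 + 110 + 130 + 110 + 150 + 100 = €1040.

€1040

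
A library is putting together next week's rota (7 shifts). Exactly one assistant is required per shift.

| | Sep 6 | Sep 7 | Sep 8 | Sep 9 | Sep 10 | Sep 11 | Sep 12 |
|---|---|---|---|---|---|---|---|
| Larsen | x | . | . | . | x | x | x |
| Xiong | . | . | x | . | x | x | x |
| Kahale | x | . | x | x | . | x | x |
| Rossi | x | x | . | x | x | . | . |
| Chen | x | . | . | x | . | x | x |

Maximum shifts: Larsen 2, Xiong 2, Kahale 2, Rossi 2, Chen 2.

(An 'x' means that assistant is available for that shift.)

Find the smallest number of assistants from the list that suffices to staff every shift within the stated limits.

4

7 slots to fill and no one can take more than 2, so at least ⌈7/2⌉ = 4 assistants are needed.
Larsen, Xiong, Kahale, and Rossi alone can cover everything: Sep 6→Larsen, Sep 7→Rossi, Sep 8→Xiong, Sep 9→Kahale, Sep 10→Larsen, Sep 11→Xiong, Sep 12→Kahale.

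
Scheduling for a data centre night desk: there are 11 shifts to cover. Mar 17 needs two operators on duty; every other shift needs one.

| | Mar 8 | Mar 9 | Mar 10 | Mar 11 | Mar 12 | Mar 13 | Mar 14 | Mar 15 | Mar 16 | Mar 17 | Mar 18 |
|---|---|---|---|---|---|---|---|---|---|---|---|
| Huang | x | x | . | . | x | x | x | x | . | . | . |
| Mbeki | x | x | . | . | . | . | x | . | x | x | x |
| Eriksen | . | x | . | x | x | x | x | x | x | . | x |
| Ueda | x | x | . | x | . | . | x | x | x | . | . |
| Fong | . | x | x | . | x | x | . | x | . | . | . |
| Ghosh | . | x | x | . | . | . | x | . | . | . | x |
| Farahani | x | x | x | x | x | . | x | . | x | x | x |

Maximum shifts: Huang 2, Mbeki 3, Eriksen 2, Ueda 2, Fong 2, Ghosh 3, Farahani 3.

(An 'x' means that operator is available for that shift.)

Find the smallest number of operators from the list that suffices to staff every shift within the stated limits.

5

12 slots to fill and no one can take more than 3, so at least ⌈12/3⌉ = 4 operators are needed.
Any 4 operators together have capacity at most 3+3+3+2 = 11 < 12 slots, so 4 can never suffice.
Huang, Mbeki, Eriksen, Ueda, and Farahani alone can cover everything: Mar 8→Mbeki, Mar 9→Ueda, Mar 10→Farahani, Mar 11→Eriksen, Mar 12→Huang, Mar 13→Huang, Mar 14→Farahani, Mar 15→Eriksen, Mar 16→Ueda, Mar 17→Mbeki+Farahani, Mar 18→Mbeki.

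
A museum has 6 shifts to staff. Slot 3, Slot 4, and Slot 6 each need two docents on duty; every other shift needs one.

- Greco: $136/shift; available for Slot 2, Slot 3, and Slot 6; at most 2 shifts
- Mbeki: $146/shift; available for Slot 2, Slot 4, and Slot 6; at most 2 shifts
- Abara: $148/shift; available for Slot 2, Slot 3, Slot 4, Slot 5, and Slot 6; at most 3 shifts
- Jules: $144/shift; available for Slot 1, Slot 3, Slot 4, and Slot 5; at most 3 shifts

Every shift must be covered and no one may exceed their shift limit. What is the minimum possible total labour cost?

Slot 1 can only be covered by Jules, so that assignment is forced.
Picking the cheapest available docent for each shift independently would cost $1276, but that ignores the shift limits.
An optimal schedule: Slot 1→Jules, Slot 2→Greco, Slot 3→Greco+Jules, Slot 4→Mbeki+Abara, Slot 5→Jules, Slot 6→Mbeki+Abara.
Total: 144 + 136 + 136 + 144 + 146 + 148 + 144 + 146 + 148 = $1292.

$1292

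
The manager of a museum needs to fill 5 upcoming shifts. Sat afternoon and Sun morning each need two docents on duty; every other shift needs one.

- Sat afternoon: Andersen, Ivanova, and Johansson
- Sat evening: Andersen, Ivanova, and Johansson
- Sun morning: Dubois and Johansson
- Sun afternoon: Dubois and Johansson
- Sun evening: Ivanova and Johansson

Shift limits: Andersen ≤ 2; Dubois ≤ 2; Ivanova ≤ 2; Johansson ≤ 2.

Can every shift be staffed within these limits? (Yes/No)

Yes

Sun morning can only be covered by Dubois and Johansson, so that assignment is forced.
One valid schedule: Sat afternoon→Andersen+Ivanova, Sat evening→Andersen, Sun morning→Dubois+Johansson, Sun afternoon→Dubois, Sun evening→Ivanova.
Loads: Andersen 2/2, Dubois 2/2, Ivanova 2/2, Johansson 1/2 — all within limits.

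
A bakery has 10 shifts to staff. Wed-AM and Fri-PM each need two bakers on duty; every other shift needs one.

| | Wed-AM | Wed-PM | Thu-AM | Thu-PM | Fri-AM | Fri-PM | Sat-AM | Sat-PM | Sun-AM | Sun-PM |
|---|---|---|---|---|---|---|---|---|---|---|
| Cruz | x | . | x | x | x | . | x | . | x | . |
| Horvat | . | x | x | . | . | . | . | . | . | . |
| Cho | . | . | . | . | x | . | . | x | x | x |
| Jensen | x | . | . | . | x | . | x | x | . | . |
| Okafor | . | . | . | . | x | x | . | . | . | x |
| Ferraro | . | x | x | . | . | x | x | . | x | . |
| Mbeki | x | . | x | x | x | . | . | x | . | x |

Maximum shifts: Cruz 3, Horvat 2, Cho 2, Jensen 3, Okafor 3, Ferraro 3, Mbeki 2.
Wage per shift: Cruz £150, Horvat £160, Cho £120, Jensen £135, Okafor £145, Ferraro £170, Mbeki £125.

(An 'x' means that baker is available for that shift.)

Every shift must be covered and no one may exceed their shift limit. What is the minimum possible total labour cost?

£1665

Fri-PM can only be covered by Okafor and Ferraro, so that assignment is forced.
Picking the cheapest available baker for each shift independently would cost £1600, but that ignores the shift limits.
An optimal schedule: Wed-AM→Mbeki+Jensen, Wed-PM→Horvat, Thu-AM→Cruz, Thu-PM→Mbeki, Fri-AM→Jensen, Fri-PM→Okafor+Ferraro, Sat-AM→Jensen, Sat-PM→Cho, Sun-AM→Cho, Sun-PM→Okafor.
Total: 125 + 135 + 160 + 150 + 125 + 135 + 145 + 170 + 135 + 120 + 120 + 145 = £1665.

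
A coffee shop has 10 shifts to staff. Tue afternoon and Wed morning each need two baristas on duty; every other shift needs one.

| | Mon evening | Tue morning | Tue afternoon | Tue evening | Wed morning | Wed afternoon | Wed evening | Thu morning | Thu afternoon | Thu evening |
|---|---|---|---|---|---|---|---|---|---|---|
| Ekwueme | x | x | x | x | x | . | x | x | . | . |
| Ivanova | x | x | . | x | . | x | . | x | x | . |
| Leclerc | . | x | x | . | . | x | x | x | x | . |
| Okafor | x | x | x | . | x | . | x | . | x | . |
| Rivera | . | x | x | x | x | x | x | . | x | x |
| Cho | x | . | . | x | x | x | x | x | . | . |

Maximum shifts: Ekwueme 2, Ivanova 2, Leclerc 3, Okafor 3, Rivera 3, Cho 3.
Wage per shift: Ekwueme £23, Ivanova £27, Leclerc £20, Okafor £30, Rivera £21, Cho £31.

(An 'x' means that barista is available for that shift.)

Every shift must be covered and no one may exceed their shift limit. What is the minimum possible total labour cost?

£283

Thu evening can only be covered by Rivera, so that assignment is forced.
Picking the cheapest available barista for each shift independently would cost £250, but that ignores the shift limits.
An optimal schedule: Mon evening→Ekwueme, Tue morning→Leclerc, Tue afternoon→Okafor+Rivera, Tue evening→Ekwueme, Wed morning→Okafor+Rivera, Wed afternoon→Ivanova, Wed evening→Leclerc, Thu morning→Ivanova, Thu afternoon→Leclerc, Thu evening→Rivera.
Total: 23 + 20 + 30 + 21 + 23 + 30 + 21 + 27 + 20 + 27 + 20 + 21 = £283.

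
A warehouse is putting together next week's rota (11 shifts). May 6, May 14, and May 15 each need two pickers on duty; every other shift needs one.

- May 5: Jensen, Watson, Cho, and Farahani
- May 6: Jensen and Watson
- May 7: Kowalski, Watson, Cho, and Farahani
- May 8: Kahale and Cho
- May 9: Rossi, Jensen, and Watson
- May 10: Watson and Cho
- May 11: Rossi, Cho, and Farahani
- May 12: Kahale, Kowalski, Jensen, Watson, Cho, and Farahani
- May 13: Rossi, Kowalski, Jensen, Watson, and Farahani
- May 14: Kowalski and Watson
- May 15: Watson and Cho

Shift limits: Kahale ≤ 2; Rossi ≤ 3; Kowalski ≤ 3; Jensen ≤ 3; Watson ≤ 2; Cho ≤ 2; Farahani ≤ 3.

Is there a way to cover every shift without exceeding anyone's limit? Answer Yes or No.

Total capacity is 18 and 14 slots are needed, so capacity alone doesn't rule it out.
Shifts {May 6, May 14, May 15} need 6 worker-slots in total, but the pickers available for any of those shifts (Kowalski, Jensen, Watson, and Cho) can supply at most 5 among them. So no valid schedule exists.

No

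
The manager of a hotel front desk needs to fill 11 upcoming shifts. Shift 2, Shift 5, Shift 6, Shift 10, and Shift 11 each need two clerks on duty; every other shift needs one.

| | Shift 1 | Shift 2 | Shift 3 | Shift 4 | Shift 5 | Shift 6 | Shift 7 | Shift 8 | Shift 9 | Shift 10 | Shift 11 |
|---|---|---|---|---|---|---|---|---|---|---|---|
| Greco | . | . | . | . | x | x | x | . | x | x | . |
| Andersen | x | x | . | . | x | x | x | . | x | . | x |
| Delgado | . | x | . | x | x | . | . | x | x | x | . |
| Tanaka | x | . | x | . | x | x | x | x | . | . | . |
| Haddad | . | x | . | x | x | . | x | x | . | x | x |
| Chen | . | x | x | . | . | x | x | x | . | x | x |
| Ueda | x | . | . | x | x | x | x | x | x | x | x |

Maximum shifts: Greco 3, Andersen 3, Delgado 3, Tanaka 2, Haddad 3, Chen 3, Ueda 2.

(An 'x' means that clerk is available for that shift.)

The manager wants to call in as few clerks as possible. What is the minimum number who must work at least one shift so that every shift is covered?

16 slots to fill and no one can take more than 3, so at least ⌈16/3⌉ = 6 clerks are needed.
Greco, Andersen, Delgado, Tanaka, Haddad, and Chen alone can cover everything: Shift 1→Andersen, Shift 2→Andersen+Delgado, Shift 3→Tanaka, Shift 4→Delgado, Shift 5→Tanaka+Haddad, Shift 6→Greco+Chen, Shift 7→Greco, Shift 8→Delgado, Shift 9→Greco, Shift 10→Haddad+Chen, Shift 11→Andersen+Haddad.

6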